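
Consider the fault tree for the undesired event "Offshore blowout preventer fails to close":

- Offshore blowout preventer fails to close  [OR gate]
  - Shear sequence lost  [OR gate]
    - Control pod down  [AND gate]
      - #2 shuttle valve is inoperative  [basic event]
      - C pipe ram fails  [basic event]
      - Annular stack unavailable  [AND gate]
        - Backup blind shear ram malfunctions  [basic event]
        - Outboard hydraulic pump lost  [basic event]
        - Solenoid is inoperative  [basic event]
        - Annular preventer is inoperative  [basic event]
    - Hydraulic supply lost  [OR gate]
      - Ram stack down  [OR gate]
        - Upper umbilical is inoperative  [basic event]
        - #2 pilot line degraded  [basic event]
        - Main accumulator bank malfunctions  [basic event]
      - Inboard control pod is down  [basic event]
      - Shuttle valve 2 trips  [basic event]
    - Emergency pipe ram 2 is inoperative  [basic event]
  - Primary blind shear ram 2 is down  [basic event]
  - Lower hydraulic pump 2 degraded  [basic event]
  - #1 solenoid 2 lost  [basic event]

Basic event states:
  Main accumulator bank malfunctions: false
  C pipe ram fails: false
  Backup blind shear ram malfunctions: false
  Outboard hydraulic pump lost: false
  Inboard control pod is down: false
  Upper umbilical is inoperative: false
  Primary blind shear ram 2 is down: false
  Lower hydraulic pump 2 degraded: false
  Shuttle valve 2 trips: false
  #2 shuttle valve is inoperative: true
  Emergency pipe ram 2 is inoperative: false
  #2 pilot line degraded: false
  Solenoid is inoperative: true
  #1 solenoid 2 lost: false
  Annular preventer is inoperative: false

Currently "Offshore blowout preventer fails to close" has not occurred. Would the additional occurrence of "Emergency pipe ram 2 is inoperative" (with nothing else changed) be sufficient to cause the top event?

Yes

Counterfactual: set "Emergency pipe ram 2 is inoperative" to occurred.
Annular stack unavailable [AND]: Backup blind shear ram malfunctions=not, Outboard hydraulic pump lost=not, Solenoid is inoperative=occurs, Annular preventer is inoperative=not → not all inputs occur → does not occur.
Control pod down [AND]: #2 shuttle valve is inoperative=occurs, C pipe ram fails=not, Annular stack unavailable=not → not all inputs occur → does not occur.
Ram stack down [OR]: Upper umbilical is inoperative=not, #2 pilot line degraded=not, Main accumulator bank malfunctions=not → no input occurs → does not occur.
Hydraulic supply lost [OR]: Ram stack down=not, Inboard control pod is down=not, Shuttle valve 2 trips=not → no input occurs → does not occur.
Shear sequence lost [OR]: Control pod down=not, Hydraulic supply lost=not, Emergency pipe ram 2 is inoperative=occurs → at least one input occurs → occurs.
Offshore blowout preventer fails to close [OR]: Shear sequence lost=occurs, Primary blind shear ram 2 is down=not, Lower hydraulic pump 2 degraded=not, #1 solenoid 2 lost=not → at least one input occurs → occurs.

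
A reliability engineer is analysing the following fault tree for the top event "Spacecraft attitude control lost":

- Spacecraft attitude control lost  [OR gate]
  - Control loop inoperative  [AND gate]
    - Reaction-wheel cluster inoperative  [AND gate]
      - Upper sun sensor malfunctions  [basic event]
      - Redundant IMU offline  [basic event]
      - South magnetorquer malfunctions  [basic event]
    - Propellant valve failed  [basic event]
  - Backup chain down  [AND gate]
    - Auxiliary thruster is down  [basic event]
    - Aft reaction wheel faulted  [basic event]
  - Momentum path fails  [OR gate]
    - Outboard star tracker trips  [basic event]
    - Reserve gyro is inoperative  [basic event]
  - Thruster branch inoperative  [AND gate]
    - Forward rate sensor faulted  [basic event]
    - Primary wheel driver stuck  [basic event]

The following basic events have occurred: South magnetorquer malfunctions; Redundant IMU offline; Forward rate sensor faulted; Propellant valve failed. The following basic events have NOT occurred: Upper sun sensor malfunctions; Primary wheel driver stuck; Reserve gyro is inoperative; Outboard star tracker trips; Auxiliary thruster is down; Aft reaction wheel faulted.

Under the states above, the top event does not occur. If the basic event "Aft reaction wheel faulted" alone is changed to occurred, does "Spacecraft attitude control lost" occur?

Counterfactual: set "Aft reaction wheel faulted" to occurred.
Reaction-wheel cluster inoperative [AND]: Upper sun sensor malfunctions=not, Redundant IMU offline=occurs, South magnetorquer malfunctions=occurs → not all inputs occur → does not occur.
Control loop inoperative [AND]: Reaction-wheel cluster inoperative=not, Propellant valve failed=occurs → not all inputs occur → does not occur.
Backup chain down [AND]: Auxiliary thruster is down=not, Aft reaction wheel faulted=occurs → not all inputs occur → does not occur.
Momentum path fails [OR]: Outboard star tracker trips=not, Reserve gyro is inoperative=not → no input occurs → does not occur.
Thruster branch inoperative [AND]: Forward rate sensor faulted=occurs, Primary wheel driver stuck=not → not all inputs occur → does not occur.
Spacecraft attitude control lost [OR]: Control loop inoperative=not, Backup chain down=not, Momentum path fails=not, Thruster branch inoperative=not → no input occurs → does not occur.

No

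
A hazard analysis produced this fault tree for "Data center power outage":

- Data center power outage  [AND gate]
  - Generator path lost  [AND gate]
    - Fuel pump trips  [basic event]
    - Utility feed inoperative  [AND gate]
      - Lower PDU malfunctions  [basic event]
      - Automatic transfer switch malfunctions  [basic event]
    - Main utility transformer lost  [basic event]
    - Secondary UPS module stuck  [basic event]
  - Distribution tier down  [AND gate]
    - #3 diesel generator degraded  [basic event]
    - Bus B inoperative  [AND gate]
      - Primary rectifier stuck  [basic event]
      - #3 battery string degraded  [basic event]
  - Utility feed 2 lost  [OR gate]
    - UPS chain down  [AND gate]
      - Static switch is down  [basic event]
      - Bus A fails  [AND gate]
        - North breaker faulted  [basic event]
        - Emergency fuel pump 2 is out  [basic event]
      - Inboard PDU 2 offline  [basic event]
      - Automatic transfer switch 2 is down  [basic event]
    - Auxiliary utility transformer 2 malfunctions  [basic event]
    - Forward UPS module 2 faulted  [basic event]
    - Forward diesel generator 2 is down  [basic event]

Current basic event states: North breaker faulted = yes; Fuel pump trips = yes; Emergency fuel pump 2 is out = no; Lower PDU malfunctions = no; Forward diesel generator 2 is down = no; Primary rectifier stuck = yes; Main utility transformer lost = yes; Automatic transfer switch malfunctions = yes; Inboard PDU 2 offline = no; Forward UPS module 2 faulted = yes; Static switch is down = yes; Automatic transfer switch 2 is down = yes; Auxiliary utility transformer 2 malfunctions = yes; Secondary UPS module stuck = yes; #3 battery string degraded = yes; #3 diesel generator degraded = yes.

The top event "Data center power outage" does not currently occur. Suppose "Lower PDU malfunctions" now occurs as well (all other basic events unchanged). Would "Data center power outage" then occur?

Counterfactual: set "Lower PDU malfunctions" to occurred.
Utility feed inoperative [AND]: Lower PDU malfunctions=occurs, Automatic transfer switch malfunctions=occurs → all inputs occur → occurs.
Generator path lost [AND]: Fuel pump trips=occurs, Utility feed inoperative=occurs, Main utility transformer lost=occurs, Secondary UPS module stuck=occurs → all inputs occur → occurs.
Bus B inoperative [AND]: Primary rectifier stuck=occurs, #3 battery string degraded=occurs → all inputs occur → occurs.
Distribution tier down [AND]: #3 diesel generator degraded=occurs, Bus B inoperative=occurs → all inputs occur → occurs.
Bus A fails [AND]: North breaker faulted=occurs, Emergency fuel pump 2 is out=not → not all inputs occur → does not occur.
UPS chain down [AND]: Static switch is down=occurs, Bus A fails=not, Inboard PDU 2 offline=not, Automatic transfer switch 2 is down=occurs → not all inputs occur → does not occur.
Utility feed 2 lost [OR]: UPS chain down=not, Auxiliary utility transformer 2 malfunctions=occurs, Forward UPS module 2 faulted=occurs, Forward diesel generator 2 is down=not → at least one input occurs → occurs.
Data center power outage [AND]: Generator path lost=occurs, Distribution tier down=occurs, Utility feed 2 lost=occurs → all inputs occur → occurs.

Yes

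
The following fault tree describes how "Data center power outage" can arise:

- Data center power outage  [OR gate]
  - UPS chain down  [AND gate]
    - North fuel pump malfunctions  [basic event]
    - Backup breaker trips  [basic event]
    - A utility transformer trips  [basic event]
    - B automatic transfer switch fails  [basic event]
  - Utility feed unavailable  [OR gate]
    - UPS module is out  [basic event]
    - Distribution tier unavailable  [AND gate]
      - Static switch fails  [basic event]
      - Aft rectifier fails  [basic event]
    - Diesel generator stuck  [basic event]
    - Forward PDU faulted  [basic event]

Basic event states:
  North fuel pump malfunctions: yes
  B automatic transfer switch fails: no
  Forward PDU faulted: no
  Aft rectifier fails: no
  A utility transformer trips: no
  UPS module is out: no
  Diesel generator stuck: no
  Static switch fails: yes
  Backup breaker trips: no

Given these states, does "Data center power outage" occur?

No

UPS chain down [AND]: North fuel pump malfunctions=occurs, Backup breaker trips=not, A utility transformer trips=not, B automatic transfer switch fails=not → not all inputs occur → does not occur.
Distribution tier unavailable [AND]: Static switch fails=occurs, Aft rectifier fails=not → not all inputs occur → does not occur.
Utility feed unavailable [OR]: UPS module is out=not, Distribution tier unavailable=not, Diesel generator stuck=not, Forward PDU faulted=not → no input occurs → does not occur.
Data center power outage [OR]: UPS chain down=not, Utility feed unavailable=not → no input occurs → does not occur.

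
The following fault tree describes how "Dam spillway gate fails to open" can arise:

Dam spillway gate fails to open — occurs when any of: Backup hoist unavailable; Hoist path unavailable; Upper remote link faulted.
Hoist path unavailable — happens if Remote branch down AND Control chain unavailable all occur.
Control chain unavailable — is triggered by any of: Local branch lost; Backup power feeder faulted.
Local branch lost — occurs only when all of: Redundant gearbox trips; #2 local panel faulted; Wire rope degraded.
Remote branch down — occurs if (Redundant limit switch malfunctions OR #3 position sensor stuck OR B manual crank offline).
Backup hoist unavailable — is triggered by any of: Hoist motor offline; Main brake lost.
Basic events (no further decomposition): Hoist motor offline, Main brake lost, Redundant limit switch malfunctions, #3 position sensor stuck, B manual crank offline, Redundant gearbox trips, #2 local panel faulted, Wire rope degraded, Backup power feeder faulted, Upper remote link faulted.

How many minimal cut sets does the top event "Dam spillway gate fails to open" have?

9

Backup hoist unavailable [OR]: union of children's cut sets → 2 cut set(s).
Remote branch down [OR]: union of children's cut sets → 3 cut set(s).
Local branch lost [AND]: one cut set from each child combined → 1 × 1 × 1 = 1 cut set(s).
Control chain unavailable [OR]: union of children's cut sets → 2 cut set(s).
Hoist path unavailable [AND]: one cut set from each child combined → 3 × 2 = 6 cut set(s).
Dam spillway gate fails to open [OR]: union of children's cut sets → 9 cut set(s).
Minimal cut sets: {Hoist motor offline}; {Main brake lost}; {#2 local panel faulted, Redundant gearbox trips, Redundant limit switch malfunctions, Wire rope degraded}; {Backup power feeder faulted, Redundant limit switch malfunctions}; {#2 local panel faulted, #3 position sensor stuck, Redundant gearbox trips, Wire rope degraded}; {#3 position sensor stuck, Backup power feeder faulted}; {#2 local panel faulted, B manual crank offline, Redundant gearbox trips, Wire rope degraded}; {B manual crank offline, Backup power feeder faulted}; {Upper remote link faulted}.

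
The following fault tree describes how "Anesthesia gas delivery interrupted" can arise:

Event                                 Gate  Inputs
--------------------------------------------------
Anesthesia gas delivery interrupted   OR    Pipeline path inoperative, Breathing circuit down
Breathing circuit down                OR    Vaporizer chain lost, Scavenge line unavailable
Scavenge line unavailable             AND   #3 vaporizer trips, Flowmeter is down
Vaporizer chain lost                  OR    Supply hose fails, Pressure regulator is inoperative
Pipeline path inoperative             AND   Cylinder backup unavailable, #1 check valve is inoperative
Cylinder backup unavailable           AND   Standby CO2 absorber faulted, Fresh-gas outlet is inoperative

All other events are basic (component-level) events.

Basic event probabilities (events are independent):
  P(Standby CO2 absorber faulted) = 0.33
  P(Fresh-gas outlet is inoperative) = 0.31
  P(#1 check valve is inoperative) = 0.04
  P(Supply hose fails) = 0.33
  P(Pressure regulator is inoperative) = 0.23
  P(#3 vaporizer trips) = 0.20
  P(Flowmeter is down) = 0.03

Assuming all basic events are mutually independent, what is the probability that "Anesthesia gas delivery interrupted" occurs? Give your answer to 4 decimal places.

P(Cylinder backup unavailable) [AND] = 0.33 × 0.31 = 0.102300
P(Pipeline path inoperative) [AND] = 0.102300 × 0.04 = 0.004092
P(Vaporizer chain lost) [OR] = 1 − (1−0.33) × (1−0.23) = 0.484100
P(Scavenge line unavailable) [AND] = 0.20 × 0.03 = 0.006000
P(Breathing circuit down) [OR] = 1 − (1−0.484100) × (1−0.006000) = 0.487195
P(Anesthesia gas delivery interrupted) [OR] = 1 − (1−0.004092) × (1−0.487195) = 0.489293
Rounded to 4 decimal places: P(Anesthesia gas delivery interrupted) ≈ 0.4893.

0.4893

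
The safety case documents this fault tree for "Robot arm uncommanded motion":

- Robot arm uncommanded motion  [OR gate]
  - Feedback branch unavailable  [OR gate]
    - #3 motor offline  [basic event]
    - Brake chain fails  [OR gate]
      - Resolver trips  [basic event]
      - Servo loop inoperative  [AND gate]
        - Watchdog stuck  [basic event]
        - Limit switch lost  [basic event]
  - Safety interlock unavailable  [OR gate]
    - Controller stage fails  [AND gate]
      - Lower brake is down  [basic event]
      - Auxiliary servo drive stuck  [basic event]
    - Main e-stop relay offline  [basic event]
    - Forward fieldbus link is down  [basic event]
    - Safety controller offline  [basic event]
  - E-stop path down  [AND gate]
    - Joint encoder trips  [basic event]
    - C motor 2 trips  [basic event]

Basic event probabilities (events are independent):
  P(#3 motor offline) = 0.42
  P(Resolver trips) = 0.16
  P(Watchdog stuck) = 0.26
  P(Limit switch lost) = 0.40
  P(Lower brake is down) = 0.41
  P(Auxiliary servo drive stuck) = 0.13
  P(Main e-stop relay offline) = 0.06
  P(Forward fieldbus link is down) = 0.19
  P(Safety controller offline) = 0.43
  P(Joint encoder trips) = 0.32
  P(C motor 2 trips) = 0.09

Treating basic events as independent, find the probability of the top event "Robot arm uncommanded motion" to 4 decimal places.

0.8258

P(Servo loop inoperative) [AND] = 0.26 × 0.40 = 0.104000
P(Brake chain fails) [OR] = 1 − (1−0.16) × (1−0.104000) = 0.247360
P(Feedback branch unavailable) [OR] = 1 − (1−0.42) × (1−0.247360) = 0.563469
P(Controller stage fails) [AND] = 0.41 × 0.13 = 0.053300
P(Safety interlock unavailable) [OR] = 1 − (1−0.053300) × (1−0.06) × (1−0.19) × (1−0.43) = 0.589134
P(E-stop path down) [AND] = 0.32 × 0.09 = 0.028800
P(Robot arm uncommanded motion) [OR] = 1 − (1−0.563469) × (1−0.589134) × (1−0.028800) = 0.825810
Rounded to 4 decimal places: P(Robot arm uncommanded motion) ≈ 0.8258.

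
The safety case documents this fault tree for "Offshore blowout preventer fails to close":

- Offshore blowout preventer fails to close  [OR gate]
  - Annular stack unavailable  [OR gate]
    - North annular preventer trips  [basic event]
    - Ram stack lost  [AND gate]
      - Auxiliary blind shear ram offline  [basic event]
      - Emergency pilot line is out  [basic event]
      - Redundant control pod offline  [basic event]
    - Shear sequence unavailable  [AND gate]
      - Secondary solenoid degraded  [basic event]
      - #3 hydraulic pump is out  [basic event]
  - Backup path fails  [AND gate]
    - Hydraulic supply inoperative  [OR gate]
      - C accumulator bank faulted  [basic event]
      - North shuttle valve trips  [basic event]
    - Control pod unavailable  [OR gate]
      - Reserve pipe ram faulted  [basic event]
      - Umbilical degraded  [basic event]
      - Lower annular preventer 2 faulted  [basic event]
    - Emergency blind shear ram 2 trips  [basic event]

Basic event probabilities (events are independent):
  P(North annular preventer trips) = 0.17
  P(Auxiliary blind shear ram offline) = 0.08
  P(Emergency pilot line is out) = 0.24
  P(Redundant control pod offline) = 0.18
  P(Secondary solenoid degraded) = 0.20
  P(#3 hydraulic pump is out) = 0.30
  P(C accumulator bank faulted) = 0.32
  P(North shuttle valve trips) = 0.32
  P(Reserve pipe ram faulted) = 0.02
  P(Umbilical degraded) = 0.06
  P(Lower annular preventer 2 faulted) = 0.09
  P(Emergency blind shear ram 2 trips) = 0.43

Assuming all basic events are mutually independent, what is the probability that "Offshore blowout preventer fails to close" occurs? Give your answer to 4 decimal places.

0.2516

P(Ram stack lost) [AND] = 0.08 × 0.24 × 0.18 = 0.003456
P(Shear sequence unavailable) [AND] = 0.20 × 0.30 = 0.060000
P(Annular stack unavailable) [OR] = 1 − (1−0.17) × (1−0.003456) × (1−0.060000) = 0.222496
P(Hydraulic supply inoperative) [OR] = 1 − (1−0.32) × (1−0.32) = 0.537600
P(Control pod unavailable) [OR] = 1 − (1−0.02) × (1−0.06) × (1−0.09) = 0.161708
P(Backup path fails) [AND] = 0.537600 × 0.161708 × 0.43 = 0.037382
P(Offshore blowout preventer fails to close) [OR] = 1 − (1−0.222496) × (1−0.037382) = 0.251561
Rounded to 4 decimal places: P(Offshore blowout preventer fails to close) ≈ 0.2516.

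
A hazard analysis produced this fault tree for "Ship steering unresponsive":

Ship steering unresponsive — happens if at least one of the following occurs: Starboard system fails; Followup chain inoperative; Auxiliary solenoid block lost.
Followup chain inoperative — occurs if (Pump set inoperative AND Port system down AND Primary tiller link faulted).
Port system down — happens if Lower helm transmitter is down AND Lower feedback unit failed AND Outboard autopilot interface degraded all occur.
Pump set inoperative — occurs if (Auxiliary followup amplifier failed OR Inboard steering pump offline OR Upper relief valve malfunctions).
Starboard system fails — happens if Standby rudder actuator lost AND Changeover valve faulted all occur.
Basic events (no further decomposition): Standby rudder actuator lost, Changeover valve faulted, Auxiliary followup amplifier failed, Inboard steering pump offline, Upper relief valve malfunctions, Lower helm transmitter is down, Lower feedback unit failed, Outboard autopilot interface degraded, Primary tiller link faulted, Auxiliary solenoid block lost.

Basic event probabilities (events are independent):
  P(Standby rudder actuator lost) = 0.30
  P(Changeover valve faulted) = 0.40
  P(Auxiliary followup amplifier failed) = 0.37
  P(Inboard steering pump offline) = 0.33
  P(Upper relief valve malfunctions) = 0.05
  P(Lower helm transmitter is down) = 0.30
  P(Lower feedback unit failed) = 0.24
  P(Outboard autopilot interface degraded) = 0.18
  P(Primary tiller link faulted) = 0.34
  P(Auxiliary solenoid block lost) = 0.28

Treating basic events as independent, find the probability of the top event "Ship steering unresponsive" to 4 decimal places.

P(Starboard system fails) [AND] = 0.30 × 0.40 = 0.120000
P(Pump set inoperative) [OR] = 1 − (1−0.37) × (1−0.33) × (1−0.05) = 0.599005
P(Port system down) [AND] = 0.30 × 0.24 × 0.18 = 0.012960
P(Followup chain inoperative) [AND] = 0.599005 × 0.012960 × 0.34 = 0.002639
P(Ship steering unresponsive) [OR] = 1 − (1−0.120000) × (1−0.002639) × (1−0.28) = 0.368072
Rounded to 4 decimal places: P(Ship steering unresponsive) ≈ 0.3681.

0.3681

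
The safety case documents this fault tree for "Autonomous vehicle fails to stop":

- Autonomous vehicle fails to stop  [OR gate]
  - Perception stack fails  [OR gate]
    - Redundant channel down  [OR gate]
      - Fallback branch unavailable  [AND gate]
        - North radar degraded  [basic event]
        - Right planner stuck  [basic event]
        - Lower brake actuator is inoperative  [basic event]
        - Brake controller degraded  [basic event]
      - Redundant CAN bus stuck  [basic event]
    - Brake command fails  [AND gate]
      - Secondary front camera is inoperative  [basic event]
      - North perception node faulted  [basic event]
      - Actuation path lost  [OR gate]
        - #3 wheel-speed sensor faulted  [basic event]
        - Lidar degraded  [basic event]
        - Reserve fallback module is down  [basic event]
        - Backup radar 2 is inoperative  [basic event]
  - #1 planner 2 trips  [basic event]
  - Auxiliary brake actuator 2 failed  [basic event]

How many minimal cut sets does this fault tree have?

Fallback branch unavailable [AND]: one cut set from each child combined → 1 × 1 × 1 × 1 = 1 cut set(s).
Redundant channel down [OR]: union of children's cut sets → 2 cut set(s).
Actuation path lost [OR]: union of children's cut sets → 4 cut set(s).
Brake command fails [AND]: one cut set from each child combined → 1 × 1 × 4 = 4 cut set(s).
Perception stack fails [OR]: union of children's cut sets → 6 cut set(s).
Autonomous vehicle fails to stop [OR]: union of children's cut sets → 8 cut set(s).
Minimal cut sets: {Brake controller degraded, Lower brake actuator is inoperative, North radar degraded, Right planner stuck}; {Redundant CAN bus stuck}; {#3 wheel-speed sensor faulted, North perception node faulted, Secondary front camera is inoperative}; {Lidar degraded, North perception node faulted, Secondary front camera is inoperative}; {North perception node faulted, Reserve fallback module is down, Secondary front camera is inoperative}; {Backup radar 2 is inoperative, North perception node faulted, Secondary front camera is inoperative}; {#1 planner 2 trips}; {Auxiliary brake actuator 2 failed}.

8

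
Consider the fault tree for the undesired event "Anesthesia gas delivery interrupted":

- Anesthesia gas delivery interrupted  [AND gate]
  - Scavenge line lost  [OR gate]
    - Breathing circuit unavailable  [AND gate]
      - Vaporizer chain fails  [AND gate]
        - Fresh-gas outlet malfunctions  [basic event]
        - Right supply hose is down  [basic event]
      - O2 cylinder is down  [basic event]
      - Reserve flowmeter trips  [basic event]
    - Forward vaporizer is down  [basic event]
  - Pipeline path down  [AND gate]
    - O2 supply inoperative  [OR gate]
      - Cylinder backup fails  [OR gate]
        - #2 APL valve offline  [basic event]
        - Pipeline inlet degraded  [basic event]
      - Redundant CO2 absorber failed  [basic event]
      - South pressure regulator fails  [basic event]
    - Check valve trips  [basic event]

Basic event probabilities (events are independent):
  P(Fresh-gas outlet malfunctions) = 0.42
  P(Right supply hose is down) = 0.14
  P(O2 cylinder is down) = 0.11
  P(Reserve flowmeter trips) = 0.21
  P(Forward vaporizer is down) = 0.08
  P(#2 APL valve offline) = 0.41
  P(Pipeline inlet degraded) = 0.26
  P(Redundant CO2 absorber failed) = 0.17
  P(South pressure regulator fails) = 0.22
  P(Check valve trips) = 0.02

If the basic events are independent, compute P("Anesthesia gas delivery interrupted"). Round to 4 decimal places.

P(Vaporizer chain fails) [AND] = 0.42 × 0.14 = 0.058800
P(Breathing circuit unavailable) [AND] = 0.058800 × 0.11 × 0.21 = 0.001358
P(Scavenge line lost) [OR] = 1 − (1−0.001358) × (1−0.08) = 0.081249
P(Cylinder backup fails) [OR] = 1 − (1−0.41) × (1−0.26) = 0.563400
P(O2 supply inoperative) [OR] = 1 − (1−0.563400) × (1−0.17) × (1−0.22) = 0.717345
P(Pipeline path down) [AND] = 0.717345 × 0.02 = 0.014347
P(Anesthesia gas delivery interrupted) [AND] = 0.081249 × 0.014347 = 0.001166
Rounded to 4 decimal places: P(Anesthesia gas delivery interrupted) ≈ 0.0012.

0.0012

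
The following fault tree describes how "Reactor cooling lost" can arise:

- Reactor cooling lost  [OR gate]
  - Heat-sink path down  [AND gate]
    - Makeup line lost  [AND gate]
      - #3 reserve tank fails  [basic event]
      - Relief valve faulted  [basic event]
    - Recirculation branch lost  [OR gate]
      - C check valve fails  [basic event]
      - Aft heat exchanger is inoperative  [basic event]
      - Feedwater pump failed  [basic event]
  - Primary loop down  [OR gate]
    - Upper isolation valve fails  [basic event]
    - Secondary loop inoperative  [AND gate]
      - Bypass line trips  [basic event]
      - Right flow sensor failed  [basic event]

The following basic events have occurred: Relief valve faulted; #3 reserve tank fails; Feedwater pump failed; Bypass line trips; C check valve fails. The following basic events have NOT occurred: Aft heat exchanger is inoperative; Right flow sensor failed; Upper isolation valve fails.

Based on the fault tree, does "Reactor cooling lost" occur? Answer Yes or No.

Yes

Makeup line lost [AND]: #3 reserve tank fails=occurs, Relief valve faulted=occurs → all inputs occur → occurs.
Recirculation branch lost [OR]: C check valve fails=occurs, Aft heat exchanger is inoperative=not, Feedwater pump failed=occurs → at least one input occurs → occurs.
Heat-sink path down [AND]: Makeup line lost=occurs, Recirculation branch lost=occurs → all inputs occur → occurs.
Secondary loop inoperative [AND]: Bypass line trips=occurs, Right flow sensor failed=not → not all inputs occur → does not occur.
Primary loop down [OR]: Upper isolation valve fails=not, Secondary loop inoperative=not → no input occurs → does not occur.
Reactor cooling lost [OR]: Heat-sink path down=occurs, Primary loop down=not → at least one input occurs → occurs.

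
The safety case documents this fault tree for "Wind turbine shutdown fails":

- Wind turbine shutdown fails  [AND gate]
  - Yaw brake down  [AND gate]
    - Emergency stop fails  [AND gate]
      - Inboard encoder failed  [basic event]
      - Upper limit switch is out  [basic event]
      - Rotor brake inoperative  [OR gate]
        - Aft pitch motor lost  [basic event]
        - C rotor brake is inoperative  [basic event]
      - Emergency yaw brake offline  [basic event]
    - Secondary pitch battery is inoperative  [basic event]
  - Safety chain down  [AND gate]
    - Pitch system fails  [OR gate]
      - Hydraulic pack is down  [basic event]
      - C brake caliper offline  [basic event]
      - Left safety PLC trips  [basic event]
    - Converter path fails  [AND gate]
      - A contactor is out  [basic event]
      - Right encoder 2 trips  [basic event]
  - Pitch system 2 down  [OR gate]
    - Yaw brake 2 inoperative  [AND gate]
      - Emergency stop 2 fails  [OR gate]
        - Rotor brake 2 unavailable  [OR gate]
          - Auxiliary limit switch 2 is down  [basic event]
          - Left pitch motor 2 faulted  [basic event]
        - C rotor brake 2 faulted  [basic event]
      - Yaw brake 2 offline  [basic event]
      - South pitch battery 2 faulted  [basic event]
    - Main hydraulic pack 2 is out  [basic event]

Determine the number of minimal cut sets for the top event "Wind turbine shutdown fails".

24

Rotor brake inoperative [OR]: union of children's cut sets → 2 cut set(s).
Emergency stop fails [AND]: one cut set from each child combined → 1 × 1 × 2 × 1 = 2 cut set(s).
Yaw brake down [AND]: one cut set from each child combined → 2 × 1 = 2 cut set(s).
Pitch system fails [OR]: union of children's cut sets → 3 cut set(s).
Converter path fails [AND]: one cut set from each child combined → 1 × 1 = 1 cut set(s).
Safety chain down [AND]: one cut set from each child combined → 3 × 1 = 3 cut set(s).
Rotor brake 2 unavailable [OR]: union of children's cut sets → 2 cut set(s).
Emergency stop 2 fails [OR]: union of children's cut sets → 3 cut set(s).
Yaw brake 2 inoperative [AND]: one cut set from each child combined → 3 × 1 × 1 = 3 cut set(s).
Pitch system 2 down [OR]: union of children's cut sets → 4 cut set(s).
Wind turbine shutdown fails [AND]: one cut set from each child combined → 2 × 3 × 4 = 24 cut set(s).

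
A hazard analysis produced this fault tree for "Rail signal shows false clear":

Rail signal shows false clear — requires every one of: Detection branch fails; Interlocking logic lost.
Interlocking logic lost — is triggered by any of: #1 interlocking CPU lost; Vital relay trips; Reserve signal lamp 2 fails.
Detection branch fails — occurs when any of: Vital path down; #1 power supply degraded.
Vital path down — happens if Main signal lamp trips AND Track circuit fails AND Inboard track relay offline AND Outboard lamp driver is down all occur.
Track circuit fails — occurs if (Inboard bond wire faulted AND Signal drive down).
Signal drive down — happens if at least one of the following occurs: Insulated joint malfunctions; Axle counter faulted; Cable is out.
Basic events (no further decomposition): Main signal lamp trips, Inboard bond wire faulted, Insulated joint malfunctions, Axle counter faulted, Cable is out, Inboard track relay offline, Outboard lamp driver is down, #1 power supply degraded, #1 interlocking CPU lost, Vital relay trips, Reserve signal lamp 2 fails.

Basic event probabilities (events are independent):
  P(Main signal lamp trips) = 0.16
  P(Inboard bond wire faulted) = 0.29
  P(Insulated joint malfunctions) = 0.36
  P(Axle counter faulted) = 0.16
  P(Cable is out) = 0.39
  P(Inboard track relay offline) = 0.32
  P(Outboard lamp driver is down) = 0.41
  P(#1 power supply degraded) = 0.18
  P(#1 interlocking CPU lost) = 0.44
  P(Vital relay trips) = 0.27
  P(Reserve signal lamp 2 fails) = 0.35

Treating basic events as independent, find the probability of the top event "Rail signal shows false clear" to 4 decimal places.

P(Signal drive down) [OR] = 1 − (1−0.36) × (1−0.16) × (1−0.39) = 0.672064
P(Track circuit fails) [AND] = 0.29 × 0.672064 = 0.194899
P(Vital path down) [AND] = 0.16 × 0.194899 × 0.32 × 0.41 = 0.004091
P(Detection branch fails) [OR] = 1 − (1−0.004091) × (1−0.18) = 0.183355
P(Interlocking logic lost) [OR] = 1 − (1−0.44) × (1−0.27) × (1−0.35) = 0.734280
P(Rail signal shows false clear) [AND] = 0.183355 × 0.734280 = 0.134634
Rounded to 4 decimal places: P(Rail signal shows false clear) ≈ 0.1346.

0.1346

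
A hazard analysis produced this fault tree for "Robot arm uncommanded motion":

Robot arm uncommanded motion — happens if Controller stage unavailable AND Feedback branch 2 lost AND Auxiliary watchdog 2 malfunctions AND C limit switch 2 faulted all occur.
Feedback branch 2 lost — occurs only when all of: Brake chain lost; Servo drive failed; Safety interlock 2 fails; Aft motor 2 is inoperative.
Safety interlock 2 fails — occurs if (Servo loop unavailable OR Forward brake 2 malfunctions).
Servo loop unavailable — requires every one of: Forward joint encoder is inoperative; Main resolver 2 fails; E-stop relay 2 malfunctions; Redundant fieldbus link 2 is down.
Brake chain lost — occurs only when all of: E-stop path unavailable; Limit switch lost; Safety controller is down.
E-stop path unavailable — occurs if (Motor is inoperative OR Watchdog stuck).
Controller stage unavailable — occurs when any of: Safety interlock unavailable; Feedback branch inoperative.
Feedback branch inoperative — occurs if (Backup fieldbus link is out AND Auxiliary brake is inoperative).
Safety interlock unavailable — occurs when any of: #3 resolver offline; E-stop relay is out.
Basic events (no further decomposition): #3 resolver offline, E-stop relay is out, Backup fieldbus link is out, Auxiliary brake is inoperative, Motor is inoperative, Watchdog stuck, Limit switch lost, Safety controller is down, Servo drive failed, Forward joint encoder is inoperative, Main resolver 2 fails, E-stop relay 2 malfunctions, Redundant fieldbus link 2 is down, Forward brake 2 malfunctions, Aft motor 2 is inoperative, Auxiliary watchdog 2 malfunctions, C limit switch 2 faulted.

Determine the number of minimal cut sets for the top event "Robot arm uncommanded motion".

Safety interlock unavailable [OR]: union of children's cut sets → 2 cut set(s).
Feedback branch inoperative [AND]: one cut set from each child combined → 1 × 1 = 1 cut set(s).
Controller stage unavailable [OR]: union of children's cut sets → 3 cut set(s).
E-stop path unavailable [OR]: union of children's cut sets → 2 cut set(s).
Brake chain lost [AND]: one cut set from each child combined → 2 × 1 × 1 = 2 cut set(s).
Servo loop unavailable [AND]: one cut set from each child combined → 1 × 1 × 1 × 1 = 1 cut set(s).
Safety interlock 2 fails [OR]: union of children's cut sets → 2 cut set(s).
Feedback branch 2 lost [AND]: one cut set from each child combined → 2 × 1 × 2 × 1 = 4 cut set(s).
Robot arm uncommanded motion [AND]: one cut set from each child combined → 3 × 4 × 1 × 1 = 12 cut set(s).

12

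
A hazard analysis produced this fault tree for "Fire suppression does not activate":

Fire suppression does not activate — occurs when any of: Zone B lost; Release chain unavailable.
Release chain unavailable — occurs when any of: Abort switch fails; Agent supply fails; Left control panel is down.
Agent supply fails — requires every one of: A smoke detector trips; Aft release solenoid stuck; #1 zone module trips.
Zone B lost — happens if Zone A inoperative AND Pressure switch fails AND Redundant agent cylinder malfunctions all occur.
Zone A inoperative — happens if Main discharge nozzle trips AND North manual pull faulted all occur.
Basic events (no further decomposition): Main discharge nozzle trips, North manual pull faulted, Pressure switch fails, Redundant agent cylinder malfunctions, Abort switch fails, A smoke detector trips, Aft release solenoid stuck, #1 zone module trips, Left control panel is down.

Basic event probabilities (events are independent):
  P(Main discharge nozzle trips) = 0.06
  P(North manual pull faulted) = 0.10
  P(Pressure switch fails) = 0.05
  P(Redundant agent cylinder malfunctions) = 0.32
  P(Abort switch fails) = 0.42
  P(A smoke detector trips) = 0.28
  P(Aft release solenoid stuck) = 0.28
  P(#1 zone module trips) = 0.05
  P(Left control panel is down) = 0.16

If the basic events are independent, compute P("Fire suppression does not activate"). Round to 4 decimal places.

0.5148

P(Zone A inoperative) [AND] = 0.06 × 0.10 = 0.006000
P(Zone B lost) [AND] = 0.006000 × 0.05 × 0.32 = 0.000096
P(Agent supply fails) [AND] = 0.28 × 0.28 × 0.05 = 0.003920
P(Release chain unavailable) [OR] = 1 − (1−0.42) × (1−0.003920) × (1−0.16) = 0.514710
P(Fire suppression does not activate) [OR] = 1 − (1−0.000096) × (1−0.514710) = 0.514757
Rounded to 4 decimal places: P(Fire suppression does not activate) ≈ 0.5148.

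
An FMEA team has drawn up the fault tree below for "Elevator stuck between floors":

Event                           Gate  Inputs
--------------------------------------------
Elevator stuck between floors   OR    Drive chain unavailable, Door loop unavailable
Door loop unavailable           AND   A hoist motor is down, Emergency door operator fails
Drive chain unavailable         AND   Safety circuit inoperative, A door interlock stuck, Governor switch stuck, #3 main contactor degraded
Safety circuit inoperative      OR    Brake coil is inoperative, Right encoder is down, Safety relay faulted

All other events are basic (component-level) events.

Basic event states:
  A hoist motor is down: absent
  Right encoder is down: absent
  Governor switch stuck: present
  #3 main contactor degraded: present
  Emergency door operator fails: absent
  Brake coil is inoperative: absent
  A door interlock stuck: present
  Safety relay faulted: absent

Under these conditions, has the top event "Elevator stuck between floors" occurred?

Safety circuit inoperative [OR]: Brake coil is inoperative=not, Right encoder is down=not, Safety relay faulted=not → no input occurs → does not occur.
Drive chain unavailable [AND]: Safety circuit inoperative=not, A door interlock stuck=occurs, Governor switch stuck=occurs, #3 main contactor degraded=occurs → not all inputs occur → does not occur.
Door loop unavailable [AND]: A hoist motor is down=not, Emergency door operator fails=not → not all inputs occur → does not occur.
Elevator stuck between floors [OR]: Drive chain unavailable=not, Door loop unavailable=not → no input occurs → does not occur.

No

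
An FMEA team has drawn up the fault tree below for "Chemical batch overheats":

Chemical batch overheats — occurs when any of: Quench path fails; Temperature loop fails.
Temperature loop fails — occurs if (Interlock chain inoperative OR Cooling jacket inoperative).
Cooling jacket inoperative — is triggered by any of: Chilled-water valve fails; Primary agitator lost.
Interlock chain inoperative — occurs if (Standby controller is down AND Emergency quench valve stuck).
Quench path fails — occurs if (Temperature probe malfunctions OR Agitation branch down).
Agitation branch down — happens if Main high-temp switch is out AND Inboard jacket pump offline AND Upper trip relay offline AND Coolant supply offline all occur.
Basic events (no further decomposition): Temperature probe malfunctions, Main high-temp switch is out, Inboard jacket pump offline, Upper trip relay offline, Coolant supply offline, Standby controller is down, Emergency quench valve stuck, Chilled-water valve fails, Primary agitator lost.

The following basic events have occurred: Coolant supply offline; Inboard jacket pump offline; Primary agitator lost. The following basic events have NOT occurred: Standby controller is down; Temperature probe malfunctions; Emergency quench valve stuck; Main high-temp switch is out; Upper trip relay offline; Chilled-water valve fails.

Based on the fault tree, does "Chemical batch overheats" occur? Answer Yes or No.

Yes

Agitation branch down [AND]: Main high-temp switch is out=not, Inboard jacket pump offline=occurs, Upper trip relay offline=not, Coolant supply offline=occurs → not all inputs occur → does not occur.
Quench path fails [OR]: Temperature probe malfunctions=not, Agitation branch down=not → no input occurs → does not occur.
Interlock chain inoperative [AND]: Standby controller is down=not, Emergency quench valve stuck=not → not all inputs occur → does not occur.
Cooling jacket inoperative [OR]: Chilled-water valve fails=not, Primary agitator lost=occurs → at least one input occurs → occurs.
Temperature loop fails [OR]: Interlock chain inoperative=not, Cooling jacket inoperative=occurs → at least one input occurs → occurs.
Chemical batch overheats [OR]: Quench path fails=not, Temperature loop fails=occurs → at least one input occurs → occurs.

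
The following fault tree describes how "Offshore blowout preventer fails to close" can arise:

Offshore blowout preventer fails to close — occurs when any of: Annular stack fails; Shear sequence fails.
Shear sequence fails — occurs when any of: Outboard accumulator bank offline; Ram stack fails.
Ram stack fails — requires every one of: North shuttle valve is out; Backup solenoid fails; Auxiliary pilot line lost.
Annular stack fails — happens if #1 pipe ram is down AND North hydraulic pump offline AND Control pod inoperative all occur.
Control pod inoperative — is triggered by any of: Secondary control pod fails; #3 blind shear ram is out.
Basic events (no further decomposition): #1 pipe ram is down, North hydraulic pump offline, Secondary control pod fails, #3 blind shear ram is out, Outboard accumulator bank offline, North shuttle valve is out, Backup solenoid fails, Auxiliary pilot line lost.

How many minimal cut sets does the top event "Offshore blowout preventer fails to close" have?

Control pod inoperative [OR]: union of children's cut sets → 2 cut set(s).
Annular stack fails [AND]: one cut set from each child combined → 1 × 1 × 2 = 2 cut set(s).
Ram stack fails [AND]: one cut set from each child combined → 1 × 1 × 1 = 1 cut set(s).
Shear sequence fails [OR]: union of children's cut sets → 2 cut set(s).
Offshore blowout preventer fails to close [OR]: union of children's cut sets → 4 cut set(s).
Minimal cut sets: {#1 pipe ram is down, North hydraulic pump offline, Secondary control pod fails}; {#1 pipe ram is down, #3 blind shear ram is out, North hydraulic pump offline}; {Outboard accumulator bank offline}; {Auxiliary pilot line lost, Backup solenoid fails, North shuttle valve is out}.

4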